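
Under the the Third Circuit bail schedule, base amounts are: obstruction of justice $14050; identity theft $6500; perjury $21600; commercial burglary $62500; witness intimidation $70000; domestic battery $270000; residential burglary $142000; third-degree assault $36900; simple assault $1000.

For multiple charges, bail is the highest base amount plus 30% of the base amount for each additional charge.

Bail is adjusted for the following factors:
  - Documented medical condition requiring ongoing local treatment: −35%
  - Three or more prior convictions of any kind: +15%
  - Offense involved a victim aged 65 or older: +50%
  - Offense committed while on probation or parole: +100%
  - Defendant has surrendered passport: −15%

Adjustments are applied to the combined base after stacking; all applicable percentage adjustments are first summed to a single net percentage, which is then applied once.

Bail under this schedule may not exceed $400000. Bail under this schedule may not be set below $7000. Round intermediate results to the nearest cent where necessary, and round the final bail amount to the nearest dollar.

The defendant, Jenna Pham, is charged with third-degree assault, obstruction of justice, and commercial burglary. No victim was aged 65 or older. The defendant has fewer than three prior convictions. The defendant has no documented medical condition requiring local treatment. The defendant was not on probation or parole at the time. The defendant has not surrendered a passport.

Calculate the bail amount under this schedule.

Base amounts from the schedule: third-degree assault $36900; obstruction of justice $14050; commercial burglary $62500.
Stacking rule: highest base plus 30% of each additional charge. Highest is commercial burglary at $62500. Additional: $36900 × 30% = $11070; $14050 × 30% = $4215. Combined base = $62500 + $15285 = $77785.
No adjustment factors apply to this defendant.
$77785 is within the $400000 maximum.
$77785 is at or above the $7000 minimum.

$77785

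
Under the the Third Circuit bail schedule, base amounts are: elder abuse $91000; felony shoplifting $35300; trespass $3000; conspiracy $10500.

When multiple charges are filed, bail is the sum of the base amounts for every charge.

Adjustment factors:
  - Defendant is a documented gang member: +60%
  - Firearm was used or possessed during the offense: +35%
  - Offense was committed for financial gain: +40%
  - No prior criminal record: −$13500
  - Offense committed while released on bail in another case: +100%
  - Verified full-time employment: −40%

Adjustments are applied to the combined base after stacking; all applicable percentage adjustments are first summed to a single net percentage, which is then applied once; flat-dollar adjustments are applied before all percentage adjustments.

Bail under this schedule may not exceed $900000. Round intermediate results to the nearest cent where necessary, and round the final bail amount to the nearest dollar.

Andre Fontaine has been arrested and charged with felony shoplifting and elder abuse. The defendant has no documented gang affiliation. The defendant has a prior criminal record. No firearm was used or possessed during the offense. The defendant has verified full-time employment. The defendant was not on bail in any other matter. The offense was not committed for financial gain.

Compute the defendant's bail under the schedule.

Base amounts from the schedule: felony shoplifting $35300; elder abuse $91000.
Stacking rule: sum of all bases. $35300 + $91000 = $126300.
Verified full-time employment (−40%): $126300 × 0.6 = $75780.
$75780 is within the $900000 maximum.

$75780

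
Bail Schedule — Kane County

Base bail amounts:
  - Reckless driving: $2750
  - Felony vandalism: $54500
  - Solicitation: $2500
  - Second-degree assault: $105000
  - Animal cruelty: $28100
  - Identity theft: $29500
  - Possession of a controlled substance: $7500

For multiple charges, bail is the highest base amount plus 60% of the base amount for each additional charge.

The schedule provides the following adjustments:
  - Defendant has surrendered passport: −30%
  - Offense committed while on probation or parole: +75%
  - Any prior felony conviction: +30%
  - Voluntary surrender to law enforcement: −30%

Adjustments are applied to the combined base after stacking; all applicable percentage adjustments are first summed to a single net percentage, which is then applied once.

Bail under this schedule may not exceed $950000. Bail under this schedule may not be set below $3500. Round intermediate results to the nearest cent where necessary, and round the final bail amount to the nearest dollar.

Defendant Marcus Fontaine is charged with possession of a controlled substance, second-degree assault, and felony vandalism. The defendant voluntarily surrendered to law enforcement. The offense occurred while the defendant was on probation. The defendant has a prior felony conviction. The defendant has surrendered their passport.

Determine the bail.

$206190

Base amounts from the schedule: possession of a controlled substance $7500; second-degree assault $105000; felony vandalism $54500.
Stacking rule: highest base plus 60% of each additional charge. Highest is second-degree assault at $105000. Additional: $7500 × 60% = $4500; $54500 × 60% = $32700. Combined base = $105000 + $37200 = $142200.
Net percentage adjustment: −30% +75% +30% −30% = +45%. $142200 × 1.45 = $206190.
$206190 is within the $950000 maximum.
$206190 is at or above the $3500 minimum.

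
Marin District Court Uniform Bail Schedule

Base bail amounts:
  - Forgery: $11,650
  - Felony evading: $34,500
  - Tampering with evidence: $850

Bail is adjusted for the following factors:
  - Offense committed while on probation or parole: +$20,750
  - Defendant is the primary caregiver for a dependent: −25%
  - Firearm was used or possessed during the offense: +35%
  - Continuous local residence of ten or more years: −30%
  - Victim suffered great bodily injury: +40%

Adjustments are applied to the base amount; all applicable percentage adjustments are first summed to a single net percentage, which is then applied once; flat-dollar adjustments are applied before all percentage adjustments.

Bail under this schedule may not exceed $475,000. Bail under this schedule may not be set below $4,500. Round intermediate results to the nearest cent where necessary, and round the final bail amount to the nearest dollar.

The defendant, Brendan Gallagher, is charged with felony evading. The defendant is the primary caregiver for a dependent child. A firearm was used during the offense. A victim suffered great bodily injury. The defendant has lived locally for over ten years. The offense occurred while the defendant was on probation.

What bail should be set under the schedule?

$66,300

Base amounts from the schedule: felony evading $34,500.
Single charge. Combined base = $34,500.
Offense committed while on probation or parole (+$20,750 flat): $34,500 + $20,750 = $55,250.
Net percentage adjustment: −25% +35% −30% +40% = +20%. $55,250 × 1.2 = $66,300.
$66,300 is within the $475,000 maximum.
$66,300 is at or above the $4,500 minimum.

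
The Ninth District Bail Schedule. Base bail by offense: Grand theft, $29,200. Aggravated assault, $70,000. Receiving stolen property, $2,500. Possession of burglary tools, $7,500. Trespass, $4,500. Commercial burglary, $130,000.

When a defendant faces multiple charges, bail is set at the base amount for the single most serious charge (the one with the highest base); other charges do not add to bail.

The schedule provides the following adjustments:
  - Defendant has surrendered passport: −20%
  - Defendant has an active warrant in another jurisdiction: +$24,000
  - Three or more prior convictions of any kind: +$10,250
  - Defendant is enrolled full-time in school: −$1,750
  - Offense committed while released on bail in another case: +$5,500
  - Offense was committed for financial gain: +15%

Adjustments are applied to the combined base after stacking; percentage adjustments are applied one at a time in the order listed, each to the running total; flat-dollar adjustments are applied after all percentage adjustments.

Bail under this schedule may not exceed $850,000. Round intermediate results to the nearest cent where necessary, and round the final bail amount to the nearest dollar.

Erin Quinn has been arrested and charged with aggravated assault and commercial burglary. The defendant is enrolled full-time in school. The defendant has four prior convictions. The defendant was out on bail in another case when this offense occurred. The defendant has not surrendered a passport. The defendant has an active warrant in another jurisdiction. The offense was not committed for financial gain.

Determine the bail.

Base amounts from the schedule: aggravated assault $70,000; commercial burglary $130,000.
Stacking rule: use the highest base only. Highest is commercial burglary at $130,000. Combined base = $130,000.
Defendant has an active warrant in another jurisdiction (+$24,000 flat): $130,000 + $24,000 = $154,000.
Three or more prior convictions of any kind (+$10,250 flat): $154,000 + $10,250 = $164,250.
Defendant is enrolled full-time in school (−$1,750 flat): $164,250 − $1,750 = $162,500.
Offense committed while released on bail in another case (+$5,500 flat): $162,500 + $5,500 = $168,000.
$168,000 is within the $850,000 maximum.

$168,000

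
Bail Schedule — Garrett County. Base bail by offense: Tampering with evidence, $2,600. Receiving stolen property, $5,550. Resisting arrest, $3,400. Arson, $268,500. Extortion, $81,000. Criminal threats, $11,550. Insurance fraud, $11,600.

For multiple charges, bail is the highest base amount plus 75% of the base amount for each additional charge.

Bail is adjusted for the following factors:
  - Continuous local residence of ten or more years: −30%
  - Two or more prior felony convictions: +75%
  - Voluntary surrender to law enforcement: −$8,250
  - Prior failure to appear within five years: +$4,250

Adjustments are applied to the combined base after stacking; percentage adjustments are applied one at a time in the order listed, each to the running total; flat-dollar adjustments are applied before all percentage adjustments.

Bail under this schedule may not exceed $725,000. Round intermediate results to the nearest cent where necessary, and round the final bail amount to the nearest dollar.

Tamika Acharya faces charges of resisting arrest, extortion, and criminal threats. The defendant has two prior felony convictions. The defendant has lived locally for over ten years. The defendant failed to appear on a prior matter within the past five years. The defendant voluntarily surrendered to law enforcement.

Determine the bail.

Base amounts from the schedule: resisting arrest $3,400; extortion $81,000; criminal threats $11,550.
Stacking rule: highest base plus 75% of each additional charge. Highest is extortion at $81,000. Additional: $3,400 × 75% = $2,550; $11,550 × 75% = $8,662.50. Combined base = $81,000 + $11,212.50 = $92,212.50.
Voluntary surrender to law enforcement (−$8,250 flat): $92,212.50 − $8,250 = $83,962.50.
Prior failure to appear within five years (+$4,250 flat): $83,962.50 + $4,250 = $88,212.50.
Continuous local residence of ten or more years (−30%): $88,212.50 × 0.7 = $61,748.75.
Two or more prior felony convictions (+75%): $61,748.75 × 1.75 = $108,060.31.
$108,060.31 is within the $725,000 maximum.
Rounded to the nearest dollar: $108,060.

$108,060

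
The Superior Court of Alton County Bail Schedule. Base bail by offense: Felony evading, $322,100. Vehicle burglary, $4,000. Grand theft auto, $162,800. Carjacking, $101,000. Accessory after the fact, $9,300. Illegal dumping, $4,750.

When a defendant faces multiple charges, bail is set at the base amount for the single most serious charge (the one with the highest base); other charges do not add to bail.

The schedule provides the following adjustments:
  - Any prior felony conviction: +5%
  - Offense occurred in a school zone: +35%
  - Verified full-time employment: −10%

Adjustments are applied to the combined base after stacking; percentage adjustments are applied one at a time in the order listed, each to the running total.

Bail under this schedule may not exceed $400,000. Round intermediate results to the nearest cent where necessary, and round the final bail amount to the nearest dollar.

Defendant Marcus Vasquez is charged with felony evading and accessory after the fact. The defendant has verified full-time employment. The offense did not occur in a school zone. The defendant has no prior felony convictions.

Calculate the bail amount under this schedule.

Base amounts from the schedule: felony evading $322,100; accessory after the fact $9,300.
Stacking rule: use the highest base only. Highest is felony evading at $322,100. Combined base = $322,100.
Verified full-time employment (−10%): $322,100 × 0.9 = $289,890.
$289,890 is within the $400,000 maximum.

$289,890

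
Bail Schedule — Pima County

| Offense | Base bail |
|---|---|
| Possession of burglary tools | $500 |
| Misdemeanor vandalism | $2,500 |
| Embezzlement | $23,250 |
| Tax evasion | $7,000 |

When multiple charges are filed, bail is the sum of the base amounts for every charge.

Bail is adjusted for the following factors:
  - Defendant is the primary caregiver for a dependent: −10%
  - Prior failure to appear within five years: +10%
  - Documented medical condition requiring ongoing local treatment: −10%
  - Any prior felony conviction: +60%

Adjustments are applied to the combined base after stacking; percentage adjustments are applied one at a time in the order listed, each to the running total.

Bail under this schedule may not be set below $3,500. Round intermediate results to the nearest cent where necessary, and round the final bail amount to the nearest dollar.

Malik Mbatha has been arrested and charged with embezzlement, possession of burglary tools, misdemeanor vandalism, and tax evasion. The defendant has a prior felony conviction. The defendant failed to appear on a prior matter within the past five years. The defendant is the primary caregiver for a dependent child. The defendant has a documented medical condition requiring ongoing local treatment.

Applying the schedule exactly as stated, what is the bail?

$47,401

Base amounts from the schedule: embezzlement $23,250; possession of burglary tools $500; misdemeanor vandalism $2,500; tax evasion $7,000.
Stacking rule: sum of all bases. $23,250 + $500 + $2,500 + $7,000 = $33,250.
Defendant is the primary caregiver for a dependent (−10%): $33,250 × 0.9 = $29,925.
Prior failure to appear within five years (+10%): $29,925 × 1.1 = $32,917.50.
Documented medical condition requiring ongoing local treatment (−10%): $32,917.50 × 0.9 = $29,625.75.
Any prior felony conviction (+60%): $29,625.75 × 1.6 = $47,401.20.
$47,401.20 is at or above the $3,500 minimum.
Rounded to the nearest dollar: $47,401.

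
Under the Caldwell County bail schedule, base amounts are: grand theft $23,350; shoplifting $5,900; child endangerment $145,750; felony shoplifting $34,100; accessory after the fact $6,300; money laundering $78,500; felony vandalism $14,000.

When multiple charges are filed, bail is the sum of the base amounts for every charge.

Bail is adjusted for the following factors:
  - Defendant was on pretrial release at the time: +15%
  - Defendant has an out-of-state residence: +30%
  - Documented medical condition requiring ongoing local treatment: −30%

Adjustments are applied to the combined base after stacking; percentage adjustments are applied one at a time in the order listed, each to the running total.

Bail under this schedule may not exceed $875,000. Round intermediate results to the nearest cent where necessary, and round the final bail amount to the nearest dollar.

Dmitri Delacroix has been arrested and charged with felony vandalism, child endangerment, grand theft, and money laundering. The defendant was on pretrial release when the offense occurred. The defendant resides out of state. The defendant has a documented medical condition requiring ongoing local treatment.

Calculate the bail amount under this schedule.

Base amounts from the schedule: felony vandalism $14,000; child endangerment $145,750; grand theft $23,350; money laundering $78,500.
Stacking rule: sum of all bases. $14,000 + $145,750 + $23,350 + $78,500 = $261,600.
Defendant was on pretrial release at the time (+15%): $261,600 × 1.15 = $300,840.
Defendant has an out-of-state residence (+30%): $300,840 × 1.3 = $391,092.
Documented medical condition requiring ongoing local treatment (−30%): $391,092 × 0.7 = $273,764.40.
$273,764.40 is within the $875,000 maximum.
Rounded to the nearest dollar: $273,764.

$273,764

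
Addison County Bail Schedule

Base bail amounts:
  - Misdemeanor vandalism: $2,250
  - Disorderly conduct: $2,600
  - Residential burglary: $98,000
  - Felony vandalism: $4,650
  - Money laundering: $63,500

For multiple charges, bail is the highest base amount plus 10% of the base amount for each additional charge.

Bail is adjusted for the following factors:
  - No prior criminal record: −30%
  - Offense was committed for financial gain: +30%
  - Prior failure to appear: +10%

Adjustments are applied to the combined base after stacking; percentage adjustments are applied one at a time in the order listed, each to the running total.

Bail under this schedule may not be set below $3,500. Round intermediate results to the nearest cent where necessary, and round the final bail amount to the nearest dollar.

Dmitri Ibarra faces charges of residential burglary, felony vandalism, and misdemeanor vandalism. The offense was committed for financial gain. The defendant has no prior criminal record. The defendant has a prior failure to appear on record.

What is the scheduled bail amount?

Base amounts from the schedule: residential burglary $98,000; felony vandalism $4,650; misdemeanor vandalism $2,250.
Stacking rule: highest base plus 10% of each additional charge. Highest is residential burglary at $98,000. Additional: $4,650 × 10% = $465; $2,250 × 10% = $225. Combined base = $98,000 + $690 = $98,690.
No prior criminal record (−30%): $98,690 × 0.7 = $69,083.
Offense was committed for financial gain (+30%): $69,083 × 1.3 = $89,807.90.
Prior failure to appear (+10%): $89,807.90 × 1.1 = $98,788.69.
$98,788.69 is at or above the $3,500 minimum.
Rounded to the nearest dollar: $98,789.

$98,789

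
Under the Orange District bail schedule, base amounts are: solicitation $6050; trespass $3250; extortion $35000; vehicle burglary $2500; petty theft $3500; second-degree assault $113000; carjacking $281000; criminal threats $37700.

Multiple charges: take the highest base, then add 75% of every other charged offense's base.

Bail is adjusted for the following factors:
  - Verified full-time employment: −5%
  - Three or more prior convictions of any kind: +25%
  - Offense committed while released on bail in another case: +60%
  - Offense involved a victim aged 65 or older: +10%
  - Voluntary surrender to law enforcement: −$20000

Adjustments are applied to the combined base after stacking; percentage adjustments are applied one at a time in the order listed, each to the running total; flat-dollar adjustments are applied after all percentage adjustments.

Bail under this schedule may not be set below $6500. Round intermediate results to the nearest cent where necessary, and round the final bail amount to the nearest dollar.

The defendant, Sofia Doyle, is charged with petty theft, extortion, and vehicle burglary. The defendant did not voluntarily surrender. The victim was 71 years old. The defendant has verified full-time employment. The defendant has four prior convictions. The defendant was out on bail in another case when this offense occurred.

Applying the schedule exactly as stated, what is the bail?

$82555

Base amounts from the schedule: petty theft $3500; extortion $35000; vehicle burglary $2500.
Stacking rule: highest base plus 75% of each additional charge. Highest is extortion at $35000. Additional: $3500 × 75% = $2625; $2500 × 75% = $1875. Combined base = $35000 + $4500 = $39500.
Verified full-time employment (−5%): $39500 × 0.95 = $37525.
Three or more prior convictions of any kind (+25%): $37525 × 1.25 = $46906.25.
Offense committed while released on bail in another case (+60%): $46906.25 × 1.6 = $75050.
Offense involved a victim aged 65 or older (+10%): $75050 × 1.1 = $82555.
$82555 is at or above the $6500 minimum.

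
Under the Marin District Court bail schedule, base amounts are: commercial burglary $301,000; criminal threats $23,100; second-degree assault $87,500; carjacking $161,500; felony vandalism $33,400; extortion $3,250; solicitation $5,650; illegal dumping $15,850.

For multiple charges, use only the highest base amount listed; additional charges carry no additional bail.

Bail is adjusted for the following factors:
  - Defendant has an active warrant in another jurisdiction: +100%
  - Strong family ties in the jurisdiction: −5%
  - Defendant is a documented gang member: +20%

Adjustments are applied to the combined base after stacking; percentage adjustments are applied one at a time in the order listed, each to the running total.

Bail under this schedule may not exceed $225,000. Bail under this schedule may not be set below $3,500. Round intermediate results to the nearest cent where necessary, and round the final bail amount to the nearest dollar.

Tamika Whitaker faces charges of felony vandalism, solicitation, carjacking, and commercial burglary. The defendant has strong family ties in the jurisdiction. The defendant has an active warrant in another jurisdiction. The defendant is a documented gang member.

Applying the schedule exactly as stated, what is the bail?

Base amounts from the schedule: felony vandalism $33,400; solicitation $5,650; carjacking $161,500; commercial burglary $301,000.
Stacking rule: use the highest base only. Highest is commercial burglary at $301,000. Combined base = $301,000.
Defendant has an active warrant in another jurisdiction (+100%): $301,000 × 2 = $602,000.
Strong family ties in the jurisdiction (−5%): $602,000 × 0.95 = $571,900.
Defendant is a documented gang member (+20%): $571,900 × 1.2 = $686,280.
Result $686,280 exceeds the maximum of $225,000; bail is capped at $225,000.
$225,000 is at or above the $3,500 minimum.

$225,000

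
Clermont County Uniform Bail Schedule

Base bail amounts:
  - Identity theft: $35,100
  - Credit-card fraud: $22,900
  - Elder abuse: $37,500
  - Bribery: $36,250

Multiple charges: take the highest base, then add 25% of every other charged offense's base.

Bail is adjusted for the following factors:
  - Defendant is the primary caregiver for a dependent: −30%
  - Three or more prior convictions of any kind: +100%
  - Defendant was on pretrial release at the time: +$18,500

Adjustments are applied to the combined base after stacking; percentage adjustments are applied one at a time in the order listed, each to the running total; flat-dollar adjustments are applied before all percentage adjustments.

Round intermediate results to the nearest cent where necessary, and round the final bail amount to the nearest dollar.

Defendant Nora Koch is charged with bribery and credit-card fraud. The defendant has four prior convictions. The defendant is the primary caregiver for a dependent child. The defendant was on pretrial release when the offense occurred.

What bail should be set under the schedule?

Base amounts from the schedule: bribery $36,250; credit-card fraud $22,900.
Stacking rule: highest base plus 25% of each additional charge. Highest is bribery at $36,250. Additional: $22,900 × 25% = $5,725. Combined base = $36,250 + $5,725 = $41,975.
Defendant was on pretrial release at the time (+$18,500 flat): $41,975 + $18,500 = $60,475.
Defendant is the primary caregiver for a dependent (−30%): $60,475 × 0.7 = $42,332.50.
Three or more prior convictions of any kind (+100%): $42,332.50 × 2 = $84,665.

$84,665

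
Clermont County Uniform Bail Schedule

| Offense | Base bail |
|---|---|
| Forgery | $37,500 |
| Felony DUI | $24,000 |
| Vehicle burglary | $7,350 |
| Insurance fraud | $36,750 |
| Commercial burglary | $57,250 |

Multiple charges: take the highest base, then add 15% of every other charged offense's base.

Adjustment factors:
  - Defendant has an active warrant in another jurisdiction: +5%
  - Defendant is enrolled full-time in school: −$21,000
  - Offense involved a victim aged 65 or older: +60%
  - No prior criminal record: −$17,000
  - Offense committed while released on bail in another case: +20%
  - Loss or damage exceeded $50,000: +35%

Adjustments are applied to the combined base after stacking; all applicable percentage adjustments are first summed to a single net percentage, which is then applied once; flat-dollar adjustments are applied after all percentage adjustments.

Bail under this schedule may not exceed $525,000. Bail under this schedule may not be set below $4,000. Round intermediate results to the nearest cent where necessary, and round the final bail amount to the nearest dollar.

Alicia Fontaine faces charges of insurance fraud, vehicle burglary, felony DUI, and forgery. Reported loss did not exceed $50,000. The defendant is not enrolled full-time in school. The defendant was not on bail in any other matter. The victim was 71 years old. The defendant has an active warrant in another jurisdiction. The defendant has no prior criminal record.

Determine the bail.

Base amounts from the schedule: insurance fraud $36,750; vehicle burglary $7,350; felony DUI $24,000; forgery $37,500.
Stacking rule: highest base plus 15% of each additional charge. Highest is forgery at $37,500. Additional: $36,750 × 15% = $5,512.50; $7,350 × 15% = $1,102.50; $24,000 × 15% = $3,600. Combined base = $37,500 + $10,215 = $47,715.
Net percentage adjustment: +5% +60% = +65%. $47,715 × 1.65 = $78,729.75.
No prior criminal record (−$17,000 flat): $78,729.75 − $17,000 = $61,729.75.
$61,729.75 is within the $525,000 maximum.
$61,729.75 is at or above the $4,000 minimum.
Rounded to the nearest dollar: $61,730.

$61,730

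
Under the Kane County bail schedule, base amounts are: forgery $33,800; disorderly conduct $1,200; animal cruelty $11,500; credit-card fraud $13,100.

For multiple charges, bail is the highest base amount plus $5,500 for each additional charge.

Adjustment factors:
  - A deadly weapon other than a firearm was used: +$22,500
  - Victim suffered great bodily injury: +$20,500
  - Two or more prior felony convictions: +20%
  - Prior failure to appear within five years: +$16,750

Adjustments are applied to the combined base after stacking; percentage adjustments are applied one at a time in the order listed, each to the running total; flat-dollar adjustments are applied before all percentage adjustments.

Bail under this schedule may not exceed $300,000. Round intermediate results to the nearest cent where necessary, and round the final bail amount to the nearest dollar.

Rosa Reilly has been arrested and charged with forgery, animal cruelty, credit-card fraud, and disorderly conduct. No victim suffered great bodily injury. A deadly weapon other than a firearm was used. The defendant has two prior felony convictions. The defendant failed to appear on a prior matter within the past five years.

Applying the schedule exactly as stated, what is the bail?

$107,460

Base amounts from the schedule: forgery $33,800; animal cruelty $11,500; credit-card fraud $13,100; disorderly conduct $1,200.
Stacking rule: highest base plus $5,500 per additional charge. Highest is forgery at $33,800; 3 additional charges → +$16,500. Combined base = $50,300.
A deadly weapon other than a firearm was used (+$22,500 flat): $50,300 + $22,500 = $72,800.
Prior failure to appear within five years (+$16,750 flat): $72,800 + $16,750 = $89,550.
Two or more prior felony convictions (+20%): $89,550 × 1.2 = $107,460.
$107,460 is within the $300,000 maximum.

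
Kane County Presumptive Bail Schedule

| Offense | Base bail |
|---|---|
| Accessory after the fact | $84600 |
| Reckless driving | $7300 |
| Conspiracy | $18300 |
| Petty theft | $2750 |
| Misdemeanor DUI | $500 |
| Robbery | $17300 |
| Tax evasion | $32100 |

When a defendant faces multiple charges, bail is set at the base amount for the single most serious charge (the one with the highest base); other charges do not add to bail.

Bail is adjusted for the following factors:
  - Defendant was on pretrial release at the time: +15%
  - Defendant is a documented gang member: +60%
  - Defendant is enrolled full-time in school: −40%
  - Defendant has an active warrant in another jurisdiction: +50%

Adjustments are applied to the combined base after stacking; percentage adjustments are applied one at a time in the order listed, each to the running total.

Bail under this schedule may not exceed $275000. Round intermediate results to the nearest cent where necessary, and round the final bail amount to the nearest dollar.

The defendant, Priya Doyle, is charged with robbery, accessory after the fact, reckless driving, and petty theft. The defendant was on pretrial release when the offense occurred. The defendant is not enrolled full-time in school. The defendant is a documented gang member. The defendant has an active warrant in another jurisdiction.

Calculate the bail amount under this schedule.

$233496

Base amounts from the schedule: robbery $17300; accessory after the fact $84600; reckless driving $7300; petty theft $2750.
Stacking rule: use the highest base only. Highest is accessory after the fact at $84600. Combined base = $84600.
Defendant was on pretrial release at the time (+15%): $84600 × 1.15 = $97290.
Defendant is a documented gang member (+60%): $97290 × 1.6 = $155664.
Defendant has an active warrant in another jurisdiction (+50%): $155664 × 1.5 = $233496.
$233496 is within the $275000 maximum.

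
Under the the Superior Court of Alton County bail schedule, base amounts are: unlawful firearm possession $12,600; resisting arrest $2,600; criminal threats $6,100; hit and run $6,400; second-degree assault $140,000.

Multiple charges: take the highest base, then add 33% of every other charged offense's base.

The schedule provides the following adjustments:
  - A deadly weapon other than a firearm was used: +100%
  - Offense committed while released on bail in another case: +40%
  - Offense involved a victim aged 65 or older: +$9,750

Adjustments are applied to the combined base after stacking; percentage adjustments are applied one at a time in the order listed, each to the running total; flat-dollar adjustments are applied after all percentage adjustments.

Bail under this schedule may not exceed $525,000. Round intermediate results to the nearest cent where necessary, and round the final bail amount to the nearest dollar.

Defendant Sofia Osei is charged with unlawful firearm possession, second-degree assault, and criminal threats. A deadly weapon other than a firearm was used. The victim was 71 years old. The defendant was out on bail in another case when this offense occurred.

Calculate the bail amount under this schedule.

Base amounts from the schedule: unlawful firearm possession $12,600; second-degree assault $140,000; criminal threats $6,100.
Stacking rule: highest base plus 33% of each additional charge. Highest is second-degree assault at $140,000. Additional: $12,600 × 33% = $4,158; $6,100 × 33% = $2,013. Combined base = $140,000 + $6,171 = $146,171.
A deadly weapon other than a firearm was used (+100%): $146,171 × 2 = $292,342.
Offense committed while released on bail in another case (+40%): $292,342 × 1.4 = $409,278.80.
Offense involved a victim aged 65 or older (+$9,750 flat): $409,278.80 + $9,750 = $419,028.80.
$419,028.80 is within the $525,000 maximum.
Rounded to the nearest dollar: $419,029.

$419,029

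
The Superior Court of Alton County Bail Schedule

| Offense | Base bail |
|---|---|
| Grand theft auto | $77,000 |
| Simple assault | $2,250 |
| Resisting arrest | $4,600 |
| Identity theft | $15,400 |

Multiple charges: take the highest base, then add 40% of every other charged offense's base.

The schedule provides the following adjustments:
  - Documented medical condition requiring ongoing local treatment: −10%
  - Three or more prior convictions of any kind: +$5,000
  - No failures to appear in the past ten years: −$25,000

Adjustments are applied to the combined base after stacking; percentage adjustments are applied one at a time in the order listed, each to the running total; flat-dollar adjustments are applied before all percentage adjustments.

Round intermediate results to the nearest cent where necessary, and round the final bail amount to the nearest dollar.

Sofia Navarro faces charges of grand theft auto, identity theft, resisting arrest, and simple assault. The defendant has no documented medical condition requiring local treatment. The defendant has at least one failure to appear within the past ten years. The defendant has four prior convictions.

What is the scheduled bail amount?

Base amounts from the schedule: grand theft auto $77,000; identity theft $15,400; resisting arrest $4,600; simple assault $2,250.
Stacking rule: highest base plus 40% of each additional charge. Highest is grand theft auto at $77,000. Additional: $15,400 × 40% = $6,160; $4,600 × 40% = $1,840; $2,250 × 40% = $900. Combined base = $77,000 + $8,900 = $85,900.
Three or more prior convictions of any kind (+$5,000 flat): $85,900 + $5,000 = $90,900.

$90,900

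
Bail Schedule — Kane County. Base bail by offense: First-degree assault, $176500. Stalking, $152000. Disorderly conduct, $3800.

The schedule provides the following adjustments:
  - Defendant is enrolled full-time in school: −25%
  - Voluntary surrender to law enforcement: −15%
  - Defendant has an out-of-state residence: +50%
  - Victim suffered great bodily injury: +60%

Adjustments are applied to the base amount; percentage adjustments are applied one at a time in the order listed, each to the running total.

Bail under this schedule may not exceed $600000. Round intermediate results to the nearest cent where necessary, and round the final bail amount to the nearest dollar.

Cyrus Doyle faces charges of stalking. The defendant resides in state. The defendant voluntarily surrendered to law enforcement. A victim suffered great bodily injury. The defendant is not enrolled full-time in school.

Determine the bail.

Base amounts from the schedule: stalking $152000.
Single charge. Combined base = $152000.
Voluntary surrender to law enforcement (−15%): $152000 × 0.85 = $129200.
Victim suffered great bodily injury (+60%): $129200 × 1.6 = $206720.
$206720 is within the $600000 maximum.

$206720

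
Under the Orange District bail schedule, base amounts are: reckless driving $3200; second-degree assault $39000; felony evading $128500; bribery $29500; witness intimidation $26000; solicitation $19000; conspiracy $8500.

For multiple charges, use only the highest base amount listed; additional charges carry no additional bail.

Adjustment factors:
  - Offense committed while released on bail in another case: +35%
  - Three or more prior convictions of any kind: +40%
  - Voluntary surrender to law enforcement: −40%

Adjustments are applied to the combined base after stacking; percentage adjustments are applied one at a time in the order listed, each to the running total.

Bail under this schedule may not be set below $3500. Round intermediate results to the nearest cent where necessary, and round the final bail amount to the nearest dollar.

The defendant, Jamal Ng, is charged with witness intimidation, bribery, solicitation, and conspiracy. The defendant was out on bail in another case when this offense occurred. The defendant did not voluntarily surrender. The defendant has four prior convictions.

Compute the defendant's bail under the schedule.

$55755

Base amounts from the schedule: witness intimidation $26000; bribery $29500; solicitation $19000; conspiracy $8500.
Stacking rule: use the highest base only. Highest is bribery at $29500. Combined base = $29500.
Offense committed while released on bail in another case (+35%): $29500 × 1.35 = $39825.
Three or more prior convictions of any kind (+40%): $39825 × 1.4 = $55755.
$55755 is at or above the $3500 minimum.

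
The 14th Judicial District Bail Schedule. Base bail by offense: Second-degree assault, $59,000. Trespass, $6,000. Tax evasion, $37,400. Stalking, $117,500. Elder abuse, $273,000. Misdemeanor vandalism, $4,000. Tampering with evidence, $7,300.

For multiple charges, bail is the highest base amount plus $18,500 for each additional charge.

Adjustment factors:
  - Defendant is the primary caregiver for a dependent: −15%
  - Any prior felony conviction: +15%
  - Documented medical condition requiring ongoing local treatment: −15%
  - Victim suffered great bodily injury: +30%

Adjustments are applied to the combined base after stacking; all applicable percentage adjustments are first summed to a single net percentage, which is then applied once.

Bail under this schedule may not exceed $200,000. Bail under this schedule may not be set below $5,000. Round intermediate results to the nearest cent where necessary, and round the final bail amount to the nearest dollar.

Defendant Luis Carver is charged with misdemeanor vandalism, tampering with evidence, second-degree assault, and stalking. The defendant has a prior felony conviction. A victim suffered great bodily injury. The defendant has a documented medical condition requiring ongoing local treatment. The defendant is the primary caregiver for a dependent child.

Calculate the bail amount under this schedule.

$198,950

Base amounts from the schedule: misdemeanor vandalism $4,000; tampering with evidence $7,300; second-degree assault $59,000; stalking $117,500.
Stacking rule: highest base plus $18,500 per additional charge. Highest is stalking at $117,500; 3 additional charges → +$55,500. Combined base = $173,000.
Net percentage adjustment: −15% +15% −15% +30% = +15%. $173,000 × 1.15 = $198,950.
$198,950 is within the $200,000 maximum.
$198,950 is at or above the $5,000 minimum.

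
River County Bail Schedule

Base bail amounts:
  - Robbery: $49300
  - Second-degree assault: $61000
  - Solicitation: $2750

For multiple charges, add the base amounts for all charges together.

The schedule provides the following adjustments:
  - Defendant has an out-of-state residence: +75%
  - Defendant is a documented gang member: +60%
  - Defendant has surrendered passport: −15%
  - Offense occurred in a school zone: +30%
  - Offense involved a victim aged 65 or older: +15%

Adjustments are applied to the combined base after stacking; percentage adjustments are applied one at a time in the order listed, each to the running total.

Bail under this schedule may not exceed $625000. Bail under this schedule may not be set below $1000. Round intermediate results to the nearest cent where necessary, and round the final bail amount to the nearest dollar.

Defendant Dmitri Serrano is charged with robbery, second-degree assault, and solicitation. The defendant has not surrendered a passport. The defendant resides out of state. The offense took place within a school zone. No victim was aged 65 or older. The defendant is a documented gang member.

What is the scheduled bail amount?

Base amounts from the schedule: robbery $49300; second-degree assault $61000; solicitation $2750.
Stacking rule: sum of all bases. $49300 + $61000 + $2750 = $113050.
Defendant has an out-of-state residence (+75%): $113050 × 1.75 = $197837.50.
Defendant is a documented gang member (+60%): $197837.50 × 1.6 = $316540.
Offense occurred in a school zone (+30%): $316540 × 1.3 = $411502.
$411502 is within the $625000 maximum.
$411502 is at or above the $1000 minimum.

$411502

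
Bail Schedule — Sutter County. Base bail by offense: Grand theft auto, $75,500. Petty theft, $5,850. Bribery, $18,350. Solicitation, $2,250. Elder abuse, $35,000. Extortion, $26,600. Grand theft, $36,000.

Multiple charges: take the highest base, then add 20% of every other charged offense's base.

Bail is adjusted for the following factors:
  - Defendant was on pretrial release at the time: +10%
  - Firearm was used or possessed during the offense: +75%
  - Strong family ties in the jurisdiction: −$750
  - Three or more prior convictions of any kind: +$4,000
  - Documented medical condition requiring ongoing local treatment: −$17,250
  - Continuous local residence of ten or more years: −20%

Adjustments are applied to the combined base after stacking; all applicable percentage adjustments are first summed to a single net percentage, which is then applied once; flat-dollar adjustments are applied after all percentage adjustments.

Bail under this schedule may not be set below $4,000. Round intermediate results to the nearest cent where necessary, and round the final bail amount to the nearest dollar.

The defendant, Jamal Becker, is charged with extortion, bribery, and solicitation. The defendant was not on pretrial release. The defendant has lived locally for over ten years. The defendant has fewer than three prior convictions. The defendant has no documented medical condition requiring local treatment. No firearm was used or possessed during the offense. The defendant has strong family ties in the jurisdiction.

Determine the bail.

Base amounts from the schedule: extortion $26,600; bribery $18,350; solicitation $2,250.
Stacking rule: highest base plus 20% of each additional charge. Highest is extortion at $26,600. Additional: $18,350 × 20% = $3,670; $2,250 × 20% = $450. Combined base = $26,600 + $4,120 = $30,720.
Continuous local residence of ten or more years (−20%): $30,720 × 0.8 = $24,576.
Strong family ties in the jurisdiction (−$750 flat): $24,576 − $750 = $23,826.
$23,826 is at or above the $4,000 minimum.

$23,826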